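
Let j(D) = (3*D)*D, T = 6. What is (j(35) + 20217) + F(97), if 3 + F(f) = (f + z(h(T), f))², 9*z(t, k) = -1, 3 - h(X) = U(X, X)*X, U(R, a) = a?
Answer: 2695393/81 ≈ 33276.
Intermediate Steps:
h(X) = 3 - X² (h(X) = 3 - X*X = 3 - X²)
z(t, k) = -⅑ (z(t, k) = (⅑)*(-1) = -⅑)
j(D) = 3*D²
F(f) = -3 + (-⅑ + f)² (F(f) = -3 + (f - ⅑)² = -3 + (-⅑ + f)²)
(j(35) + 20217) + F(97) = (3*35² + 20217) + (-3 + (-1 + 9*97)²/81) = (3*1225 + 20217) + (-3 + (-1 + 873)²/81) = (3675 + 20217) + (-3 + (1/81)*872²) = 23892 + (-3 + (1/81)*760384) = 23892 + (-3 + 760384/81) = 23892 + 760141/81 = 2695393/81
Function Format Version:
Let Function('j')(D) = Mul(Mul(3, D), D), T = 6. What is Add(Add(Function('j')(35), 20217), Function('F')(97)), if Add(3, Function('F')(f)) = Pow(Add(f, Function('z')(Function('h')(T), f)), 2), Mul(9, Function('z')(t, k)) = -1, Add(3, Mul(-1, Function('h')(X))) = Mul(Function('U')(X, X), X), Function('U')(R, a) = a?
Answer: Rational(2695393, 81) ≈ 33276.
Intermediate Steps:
Function('h')(X) = Add(3, Mul(-1, Pow(X, 2))) (Function('h')(X) = Add(3, Mul(-1, Mul(X, X))) = Add(3, Mul(-1, Pow(X, 2))))
Function('z')(t, k) = Rational(-1, 9) (Function('z')(t, k) = Mul(Rational(1, 9), -1) = Rational(-1, 9))
Function('j')(D) = Mul(3, Pow(D, 2))
Function('F')(f) = Add(-3, Pow(Add(Rational(-1, 9), f), 2)) (Function('F')(f) = Add(-3, Pow(Add(f, Rational(-1, 9)), 2)) = Add(-3, Pow(Add(Rational(-1, 9), f), 2)))
Add(Add(Function('j')(35), 20217), Function('F')(97)) = Add(Add(Mul(3, Pow(35, 2)), 20217), Add(-3, Mul(Rational(1, 81), Pow(Add(-1, Mul(9, 97)), 2)))) = Add(Add(Mul(3, 1225), 20217), Add(-3, Mul(Rational(1, 81), Pow(Add(-1, 873), 2)))) = Add(Add(3675, 20217), Add(-3, Mul(Rational(1, 81), Pow(872, 2)))) = Add(23892, Add(-3, Mul(Rational(1, 81), 760384))) = Add(23892, Add(-3, Rational(760384, 81))) = Add(23892, Rational(760141, 81)) = Rational(2695393, 81)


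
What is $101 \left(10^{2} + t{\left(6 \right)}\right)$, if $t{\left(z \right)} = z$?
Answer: $10706$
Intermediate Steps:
$101 \left(10^{2} + t{\left(6 \right)}\right) = 101 \left(10^{2} + 6\right) = 101 \left(100 + 6\right) = 101 \cdot 106 = 10706$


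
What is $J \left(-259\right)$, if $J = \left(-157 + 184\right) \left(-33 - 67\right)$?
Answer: $699300$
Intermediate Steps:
$J = -2700$ ($J = 27 \left(-100\right) = -2700$)
$J \left(-259\right) = \left(-2700\right) \left(-259\right) = 699300$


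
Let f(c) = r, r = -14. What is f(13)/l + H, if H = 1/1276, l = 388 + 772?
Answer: -18/1595 ≈ -0.011285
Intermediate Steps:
f(c) = -14
l = 1160
H = 1/1276 ≈ 0.00078370
f(13)/l + H = -14/1160 + 1/1276 = -14*1/1160 + 1/1276 = -7/580 + 1/1276 = -18/1595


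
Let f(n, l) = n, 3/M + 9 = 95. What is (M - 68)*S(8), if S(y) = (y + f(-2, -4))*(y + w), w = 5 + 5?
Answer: -315630/43 ≈ -7340.2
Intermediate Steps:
M = 3/86 (M = 3/(-9 + 95) = 3/86 ≈ 0.034884)
w = 10
S(y) = (-2 + y)*(10 + y) (S(y) = (y - 2)*(y + 10) = (-2 + y)*(10 + y))
(M - 68)*S(8) = (3/86 - 68)*(-20 + 8**2 + 8*8) = -5845*(-20 + 64 + 64)/86 = -5845/86*108 = -315630/43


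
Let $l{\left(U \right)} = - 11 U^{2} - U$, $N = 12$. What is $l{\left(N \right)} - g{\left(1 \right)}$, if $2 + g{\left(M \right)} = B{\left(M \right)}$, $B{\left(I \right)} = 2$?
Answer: $-1596$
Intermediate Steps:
$g{\left(M \right)} = 0$ ($g{\left(M \right)} = -2 + 2 = 0$)
$l{\left(U \right)} = - U - 11 U^{2}$
$l{\left(N \right)} - g{\left(1 \right)} = \left(-1\right) 12 \left(1 + 11 \cdot 12\right) - 0 = \left(-1\right) 12 \left(1 + 132\right) + 0 = \left(-1\right) 12 \cdot 133 + 0 = -1596 + 0 = -1596$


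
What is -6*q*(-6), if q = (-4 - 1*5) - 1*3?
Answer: -432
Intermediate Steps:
q = -12 (q = (-4 - 5) - 3 = -9 - 3 = -12)
-6*q*(-6) = -6*(-12)*(-6) = 72*(-6) = -432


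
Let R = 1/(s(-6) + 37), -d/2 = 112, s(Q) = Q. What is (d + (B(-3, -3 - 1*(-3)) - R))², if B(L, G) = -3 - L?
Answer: 48233025/961 ≈ 50190.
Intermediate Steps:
d = -224 (d = -2*112 = -224)
R = 1/31 (R = 1/(-6 + 37) = 1/31 ≈ 0.032258)
(d + (B(-3, -3 - 1*(-3)) - R))² = (-224 + ((-3 - 1*(-3)) - 1*1/31))² = (-224 + ((-3 + 3) - 1/31))² = (-224 + (0 - 1/31))² = (-224 - 1/31)² = (-6945/31)² = 48233025/961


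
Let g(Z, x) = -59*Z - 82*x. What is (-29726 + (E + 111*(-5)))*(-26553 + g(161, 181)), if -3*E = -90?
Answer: 1539594394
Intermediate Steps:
E = 30 (E = -⅓*(-90) = 30)
g(Z, x) = -82*x - 59*Z
(-29726 + (E + 111*(-5)))*(-26553 + g(161, 181)) = (-29726 + (30 + 111*(-5)))*(-26553 + (-82*181 - 59*161)) = (-29726 + (30 - 555))*(-26553 + (-14842 - 9499)) = (-29726 - 525)*(-26553 - 24341) = -30251*(-50894) = 1539594394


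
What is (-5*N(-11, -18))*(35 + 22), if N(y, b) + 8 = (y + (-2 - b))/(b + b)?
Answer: 27835/12 ≈ 2319.6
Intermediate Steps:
N(y, b) = -8 + (-2 + y - b)/(2*b) (N(y, b) = -8 + (y + (-2 - b))/(b + b) = -8 + (-2 + y - b)/((2*b)) = -8 + (-2 + y - b)*(1/(2*b)) = -8 + (-2 + y - b)/(2*b))
(-5*N(-11, -18))*(35 + 22) = (-5*(-2 - 11 - 17*(-18))/(2*(-18)))*(35 + 22) = -5*(-1)*(-2 - 11 + 306)/(2*18)*57 = -5*(-1)*293/(2*18)*57 = -5*(-293/36)*57 = (1465/36)*57 = 27835/12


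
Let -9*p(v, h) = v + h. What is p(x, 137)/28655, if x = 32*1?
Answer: -169/257895 ≈ -0.00065531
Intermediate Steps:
x = 32
p(v, h) = -h/9 - v/9 (p(v, h) = -(v + h)/9 = -(h + v)/9 = -h/9 - v/9)
p(x, 137)/28655 = (-1/9*137 - 1/9*32)/28655 = (-137/9 - 32/9)*(1/28655) = -169/9*1/28655 = -169/257895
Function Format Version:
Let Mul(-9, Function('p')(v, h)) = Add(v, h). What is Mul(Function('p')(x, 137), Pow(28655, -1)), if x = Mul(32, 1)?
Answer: Rational(-169, 257895) ≈ -0.00065531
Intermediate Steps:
x = 32
Function('p')(v, h) = Add(Mul(Rational(-1, 9), h), Mul(Rational(-1, 9), v)) (Function('p')(v, h) = Mul(Rational(-1, 9), Add(v, h)) = Mul(Rational(-1, 9), Add(h, v)) = Add(Mul(Rational(-1, 9), h), Mul(Rational(-1, 9), v)))
Mul(Function('p')(x, 137), Pow(28655, -1)) = Mul(Add(Mul(Rational(-1, 9), 137), Mul(Rational(-1, 9), 32)), Pow(28655, -1)) = Mul(Add(Rational(-137, 9), Rational(-32, 9)), Rational(1, 28655)) = Mul(Rational(-169, 9), Rational(1, 28655)) = Rational(-169, 257895)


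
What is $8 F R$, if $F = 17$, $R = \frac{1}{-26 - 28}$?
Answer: $- \frac{68}{27} \approx -2.5185$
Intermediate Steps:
$R = - \frac{1}{54}$ ($R = \frac{1}{-54} = - \frac{1}{54} \approx -0.018519$)
$8 F R = 8 \cdot 17 \left(- \frac{1}{54}\right) = 136 \left(- \frac{1}{54}\right) = - \frac{68}{27}$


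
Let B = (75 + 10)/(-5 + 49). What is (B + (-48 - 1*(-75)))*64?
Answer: 20368/11 ≈ 1851.6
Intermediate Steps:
B = 85/44 ≈ 1.9318
(B + (-48 - 1*(-75)))*64 = (85/44 + (-48 - 1*(-75)))*64 = (85/44 + (-48 + 75))*64 = (85/44 + 27)*64 = (1273/44)*64 = 20368/11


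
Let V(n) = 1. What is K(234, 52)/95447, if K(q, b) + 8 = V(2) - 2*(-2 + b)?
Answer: -107/95447 ≈ -0.0011210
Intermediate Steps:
K(q, b) = -3 - 2*b (K(q, b) = -8 + (1 - 2*(-2 + b)) = -8 + (1 + (4 - 2*b)) = -8 + (5 - 2*b) = -3 - 2*b)
K(234, 52)/95447 = (-3 - 2*52)/95447 = (-3 - 104)*(1/95447) = -107*1/95447 = -107/95447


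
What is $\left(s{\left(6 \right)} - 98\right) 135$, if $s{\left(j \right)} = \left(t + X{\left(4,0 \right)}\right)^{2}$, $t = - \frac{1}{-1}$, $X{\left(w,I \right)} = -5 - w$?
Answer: $-4590$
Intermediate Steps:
$t = 1$ ($t = \left(-1\right) \left(-1\right) = 1$)
$s{\left(j \right)} = 64$ ($s{\left(j \right)} = \left(1 - 9\right)^{2} = \left(-8\right)^{2} = 64$)
$\left(s{\left(6 \right)} - 98\right) 135 = \left(64 - 98\right) 135 = \left(-34\right) 135 = -4590$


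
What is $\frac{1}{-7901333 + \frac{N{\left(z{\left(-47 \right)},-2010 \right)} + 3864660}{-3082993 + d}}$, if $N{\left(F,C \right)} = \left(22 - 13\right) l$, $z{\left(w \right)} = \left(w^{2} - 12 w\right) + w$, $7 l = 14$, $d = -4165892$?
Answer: $- \frac{142135}{1123056041733} \approx -1.2656 \cdot 10^{-7}$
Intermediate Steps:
$l = 2$ ($l = \frac{1}{7} \cdot 14 = 2$)
$z{\left(w \right)} = w^{2} - 11 w$
$N{\left(F,C \right)} = 18$ ($N{\left(F,C \right)} = \left(22 - 13\right) 2 = 9 \cdot 2 = 18$)
$\frac{1}{-7901333 + \frac{N{\left(z{\left(-47 \right)},-2010 \right)} + 3864660}{-3082993 + d}} = \frac{1}{-7901333 + \frac{18 + 3864660}{-3082993 - 4165892}} = \frac{1}{-7901333 + \frac{3864678}{-7248885}} = \frac{1}{-7901333 + 3864678 \left(- \frac{1}{7248885}\right)} = \frac{1}{-7901333 - \frac{75778}{142135}} = \frac{1}{- \frac{1123056041733}{142135}} = - \frac{142135}{1123056041733}$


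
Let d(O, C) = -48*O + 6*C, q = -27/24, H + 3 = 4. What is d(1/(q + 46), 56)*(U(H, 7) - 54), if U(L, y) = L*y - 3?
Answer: -6012000/359 ≈ -16747.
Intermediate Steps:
H = 1 (H = -3 + 4 = 1)
q = -9/8 (q = -27*1/24 = -9/8 ≈ -1.1250)
U(L, y) = -3 + L*y
d(1/(q + 46), 56)*(U(H, 7) - 54) = (-48/(-9/8 + 46) + 6*56)*((-3 + 1*7) - 54) = (-48/359/8 + 336)*((-3 + 7) - 54) = (-48*8/359 + 336)*(4 - 54) = (-384/359 + 336)*(-50) = (120240/359)*(-50) = -6012000/359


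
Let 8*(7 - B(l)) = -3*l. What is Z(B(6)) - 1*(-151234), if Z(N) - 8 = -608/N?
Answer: 5593522/37 ≈ 1.5118e+5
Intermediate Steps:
B(l) = 7 + 3*l/8 (B(l) = 7 - (-3)*l/8 = 7 + 3*l/8)
Z(N) = 8 - 608/N
Z(B(6)) - 1*(-151234) = (8 - 608/(7 + (3/8)*6)) - 1*(-151234) = (8 - 608/(7 + 9/4)) + 151234 = (8 - 608/37/4) + 151234 = (8 - 608*4/37) + 151234 = (8 - 2432/37) + 151234 = -2136/37 + 151234 = 5593522/37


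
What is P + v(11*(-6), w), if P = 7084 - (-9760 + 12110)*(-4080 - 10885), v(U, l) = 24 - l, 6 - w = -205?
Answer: 35174647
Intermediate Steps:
w = 211 (w = 6 - 1*(-205) = 6 + 205 = 211)
P = 35174834 (P = 7084 - 2350*(-14965) = 7084 - 1*(-35167750) = 7084 + 35167750 = 35174834)
P + v(11*(-6), w) = 35174834 + (24 - 1*211) = 35174834 + (24 - 211) = 35174834 - 187 = 35174647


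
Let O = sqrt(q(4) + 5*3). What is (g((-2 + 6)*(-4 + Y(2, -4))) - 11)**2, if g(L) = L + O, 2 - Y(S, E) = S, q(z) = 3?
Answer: 747 - 162*sqrt(2) ≈ 517.90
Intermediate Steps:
Y(S, E) = 2 - S
O = 3*sqrt(2) (O = sqrt(3 + 5*3) = sqrt(3 + 15) = sqrt(18) = 3*sqrt(2) ≈ 4.2426)
g(L) = L + 3*sqrt(2)
(g((-2 + 6)*(-4 + Y(2, -4))) - 11)**2 = (((-2 + 6)*(-4 + (2 - 1*2)) + 3*sqrt(2)) - 11)**2 = ((4*(-4 + (2 - 2)) + 3*sqrt(2)) - 11)**2 = ((4*(-4 + 0) + 3*sqrt(2)) - 11)**2 = ((4*(-4) + 3*sqrt(2)) - 11)**2 = ((-16 + 3*sqrt(2)) - 11)**2 = (-27 + 3*sqrt(2))**2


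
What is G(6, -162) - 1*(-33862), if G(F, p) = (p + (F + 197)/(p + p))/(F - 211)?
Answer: 2249166731/66420 ≈ 33863.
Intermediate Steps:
G(F, p) = (p + (197 + F)/(2*p))/(-211 + F) (G(F, p) = (p + (197 + F)/((2*p)))/(-211 + F) = (p + (197 + F)*(1/(2*p)))/(-211 + F) = (p + (197 + F)/(2*p))/(-211 + F))
G(6, -162) - 1*(-33862) = (½)*(197 + 6 + 2*(-162)²)/(-162*(-211 + 6)) - 1*(-33862) = (½)*(-1/162)*(197 + 6 + 2*26244)/(-205) + 33862 = (½)*(-1/162)*(-1/205)*(197 + 6 + 52488) + 33862 = (½)*(-1/162)*(-1/205)*52691 + 33862 = 52691/66420 + 33862 = 2249166731/66420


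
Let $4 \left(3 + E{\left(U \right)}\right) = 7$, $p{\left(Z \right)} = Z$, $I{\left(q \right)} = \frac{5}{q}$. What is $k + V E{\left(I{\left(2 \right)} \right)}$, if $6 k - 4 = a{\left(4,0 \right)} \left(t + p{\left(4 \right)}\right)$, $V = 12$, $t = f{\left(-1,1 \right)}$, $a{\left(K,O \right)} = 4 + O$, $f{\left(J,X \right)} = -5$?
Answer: $-15$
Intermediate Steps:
$t = -5$
$k = 0$ ($k = \frac{2}{3} + \frac{\left(4 + 0\right) \left(-5 + 4\right)}{6} = \frac{2}{3} + \frac{4 \left(-1\right)}{6} = \frac{2}{3} + \frac{1}{6} \left(-4\right) = \frac{2}{3} - \frac{2}{3} = 0$)
$E{\left(U \right)} = - \frac{5}{4}$ ($E{\left(U \right)} = -3 + \frac{1}{4} \cdot 7 = -3 + \frac{7}{4} = - \frac{5}{4}$)
$k + V E{\left(I{\left(2 \right)} \right)} = 0 + 12 \left(- \frac{5}{4}\right) = 0 - 15 = -15$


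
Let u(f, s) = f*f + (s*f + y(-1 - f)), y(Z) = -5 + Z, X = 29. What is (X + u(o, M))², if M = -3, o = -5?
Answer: 4624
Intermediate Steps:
u(f, s) = -6 + f² - f + f*s (u(f, s) = f*f + (s*f + (-5 + (-1 - f))) = f² + (f*s + (-6 - f)) = f² + (-6 - f + f*s) = -6 + f² - f + f*s)
(X + u(o, M))² = (29 + (-6 + (-5)² - 1*(-5) - 5*(-3)))² = (29 + (-6 + 25 + 5 + 15))² = (29 + 39)² = 68² = 4624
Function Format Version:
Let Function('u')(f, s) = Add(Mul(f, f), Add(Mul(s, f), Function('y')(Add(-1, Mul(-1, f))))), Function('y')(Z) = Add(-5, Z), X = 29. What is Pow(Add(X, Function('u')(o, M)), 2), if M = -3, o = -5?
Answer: 4624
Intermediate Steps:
Function('u')(f, s) = Add(-6, Pow(f, 2), Mul(-1, f), Mul(f, s)) (Function('u')(f, s) = Add(Mul(f, f), Add(Mul(s, f), Add(-5, Add(-1, Mul(-1, f))))) = Add(Pow(f, 2), Add(Mul(f, s), Add(-6, Mul(-1, f)))) = Add(Pow(f, 2), Add(-6, Mul(-1, f), Mul(f, s))) = Add(-6, Pow(f, 2), Mul(-1, f), Mul(f, s)))
Pow(Add(X, Function('u')(o, M)), 2) = Pow(Add(29, Add(-6, Pow(-5, 2), Mul(-1, -5), Mul(-5, -3))), 2) = Pow(Add(29, Add(-6, 25, 5, 15)), 2) = Pow(Add(29, 39), 2) = Pow(68, 2) = 4624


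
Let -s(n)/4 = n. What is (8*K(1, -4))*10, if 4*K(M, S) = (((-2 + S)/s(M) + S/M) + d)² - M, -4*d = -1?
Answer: 325/4 ≈ 81.250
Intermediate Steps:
s(n) = -4*n
d = ¼ (d = -¼*(-1) = ¼ ≈ 0.25000)
K(M, S) = -M/4 + (¼ + S/M - (-2 + S)/(4*M))²/4 (K(M, S) = ((((-2 + S)/((-4*M)) + S/M) + ¼)² - M)/4 = ((((-2 + S)*(-1/(4*M)) + S/M) + ¼)² - M)/4 = (((-(-2 + S)/(4*M) + S/M) + ¼)² - M)/4 = (((S/M - (-2 + S)/(4*M)) + ¼)² - M)/4 = ((¼ + S/M - (-2 + S)/(4*M))² - M)/4 = -M/4 + (¼ + S/M - (-2 + S)/(4*M))²/4)
(8*K(1, -4))*10 = (8*((1/64)*((2 + 1 + 3*(-4))² - 16*1³)/1²))*10 = (8*((1/64)*1*((2 + 1 - 12)² - 16*1)))*10 = (8*((1/64)*1*((-9)² - 16)))*10 = (8*((1/64)*1*(81 - 16)))*10 = (8*((1/64)*1*65))*10 = (8*(65/64))*10 = (65/8)*10 = 325/4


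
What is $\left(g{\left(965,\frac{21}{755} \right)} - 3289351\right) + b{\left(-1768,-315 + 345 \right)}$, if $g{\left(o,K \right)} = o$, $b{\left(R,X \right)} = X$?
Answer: $-3288356$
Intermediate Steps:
$\left(g{\left(965,\frac{21}{755} \right)} - 3289351\right) + b{\left(-1768,-315 + 345 \right)} = \left(965 - 3289351\right) + \left(-315 + 345\right) = -3288386 + 30 = -3288356$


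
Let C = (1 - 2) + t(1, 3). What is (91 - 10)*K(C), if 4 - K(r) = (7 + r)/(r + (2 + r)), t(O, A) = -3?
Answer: 729/2 ≈ 364.50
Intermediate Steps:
C = -4 (C = (1 - 2) - 3 = -1 - 3 = -4)
K(r) = 4 - (7 + r)/(2 + 2*r) (K(r) = 4 - (7 + r)/(r + (2 + r)) = 4 - (7 + r)/(2 + 2*r))
(91 - 10)*K(C) = (91 - 10)*((1 + 7*(-4))/(2*(1 - 4))) = 81*((½)*(1 - 28)/(-3)) = 81*((½)*(-⅓)*(-27)) = 81*(9/2) = 729/2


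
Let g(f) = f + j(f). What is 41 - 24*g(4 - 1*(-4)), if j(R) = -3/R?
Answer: -142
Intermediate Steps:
g(f) = f - 3/f
41 - 24*g(4 - 1*(-4)) = 41 - 24*((4 - 1*(-4)) - 3/(4 - 1*(-4))) = 41 - 24*((4 + 4) - 3/(4 + 4)) = 41 - 24*(8 - 3/8) = 41 - 24*61/8 = 41 - 183 = -142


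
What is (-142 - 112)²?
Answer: 64516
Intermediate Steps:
(-142 - 112)² = (-254)² = 64516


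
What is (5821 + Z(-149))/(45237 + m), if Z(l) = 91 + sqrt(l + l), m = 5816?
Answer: 5912/51053 + I*sqrt(298)/51053 ≈ 0.1158 + 0.00033813*I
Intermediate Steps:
Z(l) = 91 + sqrt(2)*sqrt(l) (Z(l) = 91 + sqrt(2*l) = 91 + sqrt(2)*sqrt(l))
(5821 + Z(-149))/(45237 + m) = (5821 + (91 + sqrt(2)*sqrt(-149)))/(45237 + 5816) = (5821 + (91 + sqrt(2)*(I*sqrt(149))))/51053 = (5821 + (91 + I*sqrt(298)))*(1/51053) = (5912 + I*sqrt(298))*(1/51053) = 5912/51053 + I*sqrt(298)/51053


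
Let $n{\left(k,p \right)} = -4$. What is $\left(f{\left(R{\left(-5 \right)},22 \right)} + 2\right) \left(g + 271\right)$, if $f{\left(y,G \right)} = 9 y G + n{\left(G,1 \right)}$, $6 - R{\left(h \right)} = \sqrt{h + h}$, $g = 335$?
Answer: $718716 - 119988 i \sqrt{10} \approx 7.1872 \cdot 10^{5} - 3.7944 \cdot 10^{5} i$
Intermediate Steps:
$R{\left(h \right)} = 6 - \sqrt{2} \sqrt{h}$ ($R{\left(h \right)} = 6 - \sqrt{h + h} = 6 - \sqrt{2 h} = 6 - \sqrt{2} \sqrt{h}$)
$f{\left(y,G \right)} = -4 + 9 G y$ ($f{\left(y,G \right)} = 9 y G - 4 = 9 G y - 4 = -4 + 9 G y$)
$\left(f{\left(R{\left(-5 \right)},22 \right)} + 2\right) \left(g + 271\right) = \left(\left(-4 + 9 \cdot 22 \left(6 - \sqrt{2} \sqrt{-5}\right)\right) + 2\right) \left(335 + 271\right) = \left(\left(-4 + 9 \cdot 22 \left(6 - \sqrt{2} i \sqrt{5}\right)\right) + 2\right) 606 = \left(\left(-4 + 9 \cdot 22 \left(6 - i \sqrt{10}\right)\right) + 2\right) 606 = \left(\left(-4 + \left(1188 - 198 i \sqrt{10}\right)\right) + 2\right) 606 = \left(\left(1184 - 198 i \sqrt{10}\right) + 2\right) 606 = \left(1186 - 198 i \sqrt{10}\right) 606 = 718716 - 119988 i \sqrt{10}$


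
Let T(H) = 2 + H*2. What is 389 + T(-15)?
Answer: 361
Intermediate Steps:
T(H) = 2 + 2*H
389 + T(-15) = 389 + (2 + 2*(-15)) = 389 + (2 - 30) = 389 - 28 = 361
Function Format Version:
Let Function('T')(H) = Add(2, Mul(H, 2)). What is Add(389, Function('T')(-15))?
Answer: 361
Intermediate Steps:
Function('T')(H) = Add(2, Mul(2, H))
Add(389, Function('T')(-15)) = Add(389, Add(2, Mul(2, -15))) = Add(389, Add(2, -30)) = Add(389, -28) = 361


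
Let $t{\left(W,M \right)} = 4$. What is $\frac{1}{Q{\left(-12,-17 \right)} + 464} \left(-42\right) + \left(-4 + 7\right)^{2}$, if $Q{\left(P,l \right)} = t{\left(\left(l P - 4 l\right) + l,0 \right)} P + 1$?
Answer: $\frac{1237}{139} \approx 8.8993$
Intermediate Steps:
$Q{\left(P,l \right)} = 1 + 4 P$ ($Q{\left(P,l \right)} = 4 P + 1 = 1 + 4 P$)
$\frac{1}{Q{\left(-12,-17 \right)} + 464} \left(-42\right) + \left(-4 + 7\right)^{2} = \frac{1}{\left(1 + 4 \left(-12\right)\right) + 464} \left(-42\right) + \left(-4 + 7\right)^{2} = \frac{1}{\left(1 - 48\right) + 464} \left(-42\right) + 3^{2} = \frac{1}{-47 + 464} \left(-42\right) + 9 = \frac{1}{417} \left(-42\right) + 9 = - \frac{14}{139} + 9 = \frac{1237}{139}$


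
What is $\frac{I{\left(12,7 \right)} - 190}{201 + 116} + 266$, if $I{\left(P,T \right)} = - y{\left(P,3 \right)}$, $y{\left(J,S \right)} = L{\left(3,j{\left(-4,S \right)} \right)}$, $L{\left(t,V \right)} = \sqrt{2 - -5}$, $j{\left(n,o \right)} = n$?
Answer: $\frac{84132}{317} - \frac{\sqrt{7}}{317} \approx 265.39$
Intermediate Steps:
$L{\left(t,V \right)} = \sqrt{7}$ ($L{\left(t,V \right)} = \sqrt{2 + 5} = \sqrt{7}$)
$y{\left(J,S \right)} = \sqrt{7}$
$I{\left(P,T \right)} = - \sqrt{7}$
$\frac{I{\left(12,7 \right)} - 190}{201 + 116} + 266 = \frac{- \sqrt{7} - 190}{201 + 116} + 266 = \frac{-190 - \sqrt{7}}{317} + 266 = \left(-190 - \sqrt{7}\right) \frac{1}{317} + 266 = \left(- \frac{190}{317} - \frac{\sqrt{7}}{317}\right) + 266 = \frac{84132}{317} - \frac{\sqrt{7}}{317}$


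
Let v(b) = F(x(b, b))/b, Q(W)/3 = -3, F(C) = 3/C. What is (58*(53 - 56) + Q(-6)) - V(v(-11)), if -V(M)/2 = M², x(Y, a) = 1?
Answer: -22125/121 ≈ -182.85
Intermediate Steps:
Q(W) = -9 (Q(W) = 3*(-3) = -9)
v(b) = 3/b (v(b) = (3/1)/b = (3*1)/b = 3/b)
V(M) = -2*M²
(58*(53 - 56) + Q(-6)) - V(v(-11)) = (58*(53 - 56) - 9) - (-2)*(3/(-11))² = (58*(-3) - 9) - (-2)*(3*(-1/11))² = (-174 - 9) - (-2)*(-3/11)² = -183 - (-2)*9/121 = -183 - 1*(-18/121) = -183 + 18/121 = -22125/121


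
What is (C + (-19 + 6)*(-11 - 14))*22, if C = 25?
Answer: 7700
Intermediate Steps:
(C + (-19 + 6)*(-11 - 14))*22 = (25 + (-19 + 6)*(-11 - 14))*22 = (25 - 13*(-25))*22 = (25 + 325)*22 = 350*22 = 7700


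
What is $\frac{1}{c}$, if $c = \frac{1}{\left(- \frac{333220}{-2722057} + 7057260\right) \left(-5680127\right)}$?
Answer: $- \frac{109116741024355464080}{2722057} \approx -4.0086 \cdot 10^{13}$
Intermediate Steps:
$c = - \frac{2722057}{109116741024355464080}$ ($c = \frac{1}{\left(-333220\right) \left(- \frac{1}{2722057}\right) + 7057260} \left(- \frac{1}{5680127}\right) = \frac{1}{\frac{333220}{2722057} + 7057260} \left(- \frac{1}{5680127}\right) = \frac{1}{\frac{19210264317040}{2722057}} \left(- \frac{1}{5680127}\right) = \frac{2722057}{19210264317040} \left(- \frac{1}{5680127}\right) = - \frac{2722057}{109116741024355464080} \approx -2.4946 \cdot 10^{-14}$)
$\frac{1}{c} = \frac{1}{- \frac{2722057}{109116741024355464080}} = - \frac{109116741024355464080}{2722057}$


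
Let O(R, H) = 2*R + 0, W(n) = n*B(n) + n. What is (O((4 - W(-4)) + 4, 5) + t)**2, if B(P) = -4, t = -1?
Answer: 81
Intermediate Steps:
W(n) = -3*n (W(n) = n*(-4) + n = -4*n + n = -3*n)
O(R, H) = 2*R
(O((4 - W(-4)) + 4, 5) + t)**2 = (2*((4 - (-3)*(-4)) + 4) - 1)**2 = (2*((4 - 1*12) + 4) - 1)**2 = (2*((4 - 12) + 4) - 1)**2 = (2*(-8 + 4) - 1)**2 = (2*(-4) - 1)**2 = (-8 - 1)**2 = (-9)**2 = 81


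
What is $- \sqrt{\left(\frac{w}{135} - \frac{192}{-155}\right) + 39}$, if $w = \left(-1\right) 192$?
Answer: $- \frac{\sqrt{8393095}}{465} \approx -6.2303$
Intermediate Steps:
$w = -192$
$- \sqrt{\left(\frac{w}{135} - \frac{192}{-155}\right) + 39} = - \sqrt{\left(- \frac{192}{135} - \frac{192}{-155}\right) + 39} = - \sqrt{\left(\left(-192\right) \frac{1}{135} - - \frac{192}{155}\right) + 39} = - \sqrt{\left(- \frac{64}{45} + \frac{192}{155}\right) + 39} = - \sqrt{- \frac{256}{1395} + 39} = - \sqrt{\frac{54149}{1395}} = - \frac{\sqrt{8393095}}{465}$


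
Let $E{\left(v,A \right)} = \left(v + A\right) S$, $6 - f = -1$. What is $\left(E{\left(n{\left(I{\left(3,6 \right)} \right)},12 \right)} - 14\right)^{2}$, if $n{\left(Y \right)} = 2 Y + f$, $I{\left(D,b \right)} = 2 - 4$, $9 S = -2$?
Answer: $\frac{2704}{9} \approx 300.44$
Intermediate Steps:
$S = - \frac{2}{9}$ ($S = \frac{1}{9} \left(-2\right) = - \frac{2}{9} \approx -0.22222$)
$I{\left(D,b \right)} = -2$
$f = 7$ ($f = 6 - -1 = 6 + 1 = 7$)
$n{\left(Y \right)} = 7 + 2 Y$ ($n{\left(Y \right)} = 2 Y + 7 = 7 + 2 Y$)
$E{\left(v,A \right)} = - \frac{2 A}{9} - \frac{2 v}{9}$ ($E{\left(v,A \right)} = \left(v + A\right) \left(- \frac{2}{9}\right) = \left(A + v\right) \left(- \frac{2}{9}\right) = - \frac{2 A}{9} - \frac{2 v}{9}$)
$\left(E{\left(n{\left(I{\left(3,6 \right)} \right)},12 \right)} - 14\right)^{2} = \left(\left(\left(- \frac{2}{9}\right) 12 - \frac{2 \left(7 + 2 \left(-2\right)\right)}{9}\right) - 14\right)^{2} = \left(\left(- \frac{8}{3} - \frac{2 \left(7 - 4\right)}{9}\right) - 14\right)^{2} = \left(\left(- \frac{8}{3} - \frac{2}{3}\right) - 14\right)^{2} = \left(- \frac{10}{3} - 14\right)^{2} = \left(- \frac{52}{3}\right)^{2} = \frac{2704}{9}$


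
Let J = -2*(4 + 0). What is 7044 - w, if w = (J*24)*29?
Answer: 12612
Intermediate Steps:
J = -8 (J = -2*4 = -8)
w = -5568 (w = -8*24*29 = -192*29 = -5568)
7044 - w = 7044 - 1*(-5568) = 7044 + 5568 = 12612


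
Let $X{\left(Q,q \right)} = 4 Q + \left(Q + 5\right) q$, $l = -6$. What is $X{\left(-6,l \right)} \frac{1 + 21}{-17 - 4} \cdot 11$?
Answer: $\frac{1452}{7} \approx 207.43$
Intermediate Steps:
$X{\left(Q,q \right)} = 4 Q + q \left(5 + Q\right)$ ($X{\left(Q,q \right)} = 4 Q + \left(5 + Q\right) q = 4 Q + q \left(5 + Q\right)$)
$X{\left(-6,l \right)} \frac{1 + 21}{-17 - 4} \cdot 11 = \left(4 \left(-6\right) + 5 \left(-6\right) - -36\right) \frac{1 + 21}{-17 - 4} \cdot 11 = \left(-24 - 30 + 36\right) \frac{22}{-21} \cdot 11 = - 18 \cdot 22 \left(- \frac{1}{21}\right) 11 = \left(-18\right) \left(- \frac{22}{21}\right) 11 = \frac{132}{7} \cdot 11 = \frac{1452}{7}$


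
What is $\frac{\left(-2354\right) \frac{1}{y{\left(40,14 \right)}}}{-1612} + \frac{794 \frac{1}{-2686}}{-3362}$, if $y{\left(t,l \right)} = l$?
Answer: $\frac{2659415065}{25474566572} \approx 0.10439$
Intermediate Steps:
$\frac{\left(-2354\right) \frac{1}{y{\left(40,14 \right)}}}{-1612} + \frac{794 \frac{1}{-2686}}{-3362} = \frac{\left(-2354\right) \frac{1}{14}}{-1612} + \frac{794 \frac{1}{-2686}}{-3362} = \left(-2354\right) \frac{1}{14} \left(- \frac{1}{1612}\right) + 794 \left(- \frac{1}{2686}\right) \left(- \frac{1}{3362}\right) = \left(- \frac{1177}{7}\right) \left(- \frac{1}{1612}\right) - - \frac{397}{4515166} = \frac{1177}{11284} + \frac{397}{4515166} = \frac{2659415065}{25474566572}$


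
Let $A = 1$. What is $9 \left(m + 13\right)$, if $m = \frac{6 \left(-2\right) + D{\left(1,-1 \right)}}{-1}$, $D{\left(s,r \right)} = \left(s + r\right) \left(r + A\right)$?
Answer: $225$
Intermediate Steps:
$D{\left(s,r \right)} = \left(1 + r\right) \left(r + s\right)$ ($D{\left(s,r \right)} = \left(s + r\right) \left(r + 1\right) = \left(r + s\right) \left(1 + r\right) = \left(1 + r\right) \left(r + s\right)$)
$m = 12$ ($m = \frac{6 \left(-2\right) + \left(-1 + 1 + \left(-1\right)^{2} - 1\right)}{-1} = \left(-12 + \left(-1 + 1 + 1 - 1\right)\right) \left(-1\right) = \left(-12 + 0\right) \left(-1\right) = \left(-12\right) \left(-1\right) = 12$)
$9 \left(m + 13\right) = 9 \left(12 + 13\right) = 9 \cdot 25 = 225$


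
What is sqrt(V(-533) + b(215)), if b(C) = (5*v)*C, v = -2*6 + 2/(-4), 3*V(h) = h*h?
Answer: sqrt(2925318)/6 ≈ 285.06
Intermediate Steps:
V(h) = h**2/3 (V(h) = (h*h)/3 = h**2/3)
v = -25/2 (v = -12 + 2*(-1/4) = -12 - 1/2 = -25/2 ≈ -12.500)
b(C) = -125*C/2 (b(C) = (5*(-25/2))*C = -125*C/2)
sqrt(V(-533) + b(215)) = sqrt((1/3)*(-533)**2 - 125/2*215) = sqrt((1/3)*284089 - 26875/2) = sqrt(284089/3 - 26875/2) = sqrt(487553/6) = sqrt(2925318)/6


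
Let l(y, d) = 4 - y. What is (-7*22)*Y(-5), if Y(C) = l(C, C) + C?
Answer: -616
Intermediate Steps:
Y(C) = 4 (Y(C) = (4 - C) + C = 4)
(-7*22)*Y(-5) = -7*22*4 = -154*4 = -616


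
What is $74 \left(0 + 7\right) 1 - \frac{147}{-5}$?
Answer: $\frac{2737}{5} \approx 547.4$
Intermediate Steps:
$74 \left(0 + 7\right) 1 - \frac{147}{-5} = 74 \cdot 7 \cdot 1 - - \frac{147}{5} = 74 \cdot 7 + \frac{147}{5} = 518 + \frac{147}{5} = \frac{2737}{5}$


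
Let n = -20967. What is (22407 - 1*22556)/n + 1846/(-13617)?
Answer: -12225383/95169213 ≈ -0.12846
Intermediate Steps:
(22407 - 1*22556)/n + 1846/(-13617) = (22407 - 1*22556)/(-20967) + 1846/(-13617) = (22407 - 22556)*(-1/20967) + 1846*(-1/13617) = -149*(-1/20967) - 1846/13617 = 149/20967 - 1846/13617 = -12225383/95169213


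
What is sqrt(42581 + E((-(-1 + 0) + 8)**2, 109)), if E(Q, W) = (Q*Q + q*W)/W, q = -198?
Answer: 2*sqrt(126066893)/109 ≈ 206.02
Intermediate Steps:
E(Q, W) = (Q**2 - 198*W)/W (E(Q, W) = (Q*Q - 198*W)/W = (Q**2 - 198*W)/W)
sqrt(42581 + E((-(-1 + 0) + 8)**2, 109)) = sqrt(42581 + (-198 + ((-(-1 + 0) + 8)**2)**2/109)) = sqrt(42581 + (-198 + ((-1*(-1) + 8)**2)**2*(1/109))) = sqrt(42581 + (-198 + ((1 + 8)**2)**2*(1/109))) = sqrt(42581 + (-198 + (9**2)**2*(1/109))) = sqrt(42581 + (-198 + 81**2*(1/109))) = sqrt(42581 + (-198 + 6561*(1/109))) = sqrt(42581 + (-198 + 6561/109)) = sqrt(42581 - 15021/109) = sqrt(4626308/109) = 2*sqrt(126066893)/109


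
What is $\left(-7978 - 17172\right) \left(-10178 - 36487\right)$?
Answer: $1173624750$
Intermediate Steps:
$\left(-7978 - 17172\right) \left(-10178 - 36487\right) = \left(-25150\right) \left(-46665\right) = 1173624750$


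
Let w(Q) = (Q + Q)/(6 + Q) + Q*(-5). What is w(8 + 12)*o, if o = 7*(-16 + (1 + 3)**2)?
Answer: 0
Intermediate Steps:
w(Q) = -5*Q + 2*Q/(6 + Q) (w(Q) = (2*Q)/(6 + Q) - 5*Q = 2*Q/(6 + Q) - 5*Q = -5*Q + 2*Q/(6 + Q))
o = 0 (o = 7*(-16 + 4**2) = 7*(-16 + 16) = 7*0 = 0)
w(8 + 12)*o = -(8 + 12)*(28 + 5*(8 + 12))/(6 + (8 + 12))*0 = -1*20*(28 + 5*20)/(6 + 20)*0 = -1*20*(28 + 100)/26*0 = -1*20*1/26*128*0 = -1280/13*0 = 0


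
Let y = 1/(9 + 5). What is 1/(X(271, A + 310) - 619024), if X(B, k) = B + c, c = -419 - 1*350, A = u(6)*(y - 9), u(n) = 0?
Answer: -1/619522 ≈ -1.6141e-6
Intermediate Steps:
y = 1/14 ≈ 0.071429
A = 0 (A = 0*(1/14 - 9) = 0*(-125/14) = 0)
c = -769 (c = -419 - 350 = -769)
X(B, k) = -769 + B (X(B, k) = B - 769 = -769 + B)
1/(X(271, A + 310) - 619024) = 1/((-769 + 271) - 619024) = 1/(-498 - 619024) = 1/(-619522) = -1/619522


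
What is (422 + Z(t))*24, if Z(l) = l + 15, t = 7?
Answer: 10656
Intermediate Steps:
Z(l) = 15 + l
(422 + Z(t))*24 = (422 + (15 + 7))*24 = (422 + 22)*24 = 444*24 = 10656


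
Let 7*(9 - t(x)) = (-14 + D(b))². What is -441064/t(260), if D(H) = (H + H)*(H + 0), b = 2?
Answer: -3087448/27 ≈ -1.1435e+5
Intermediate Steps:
D(H) = 2*H² (D(H) = (2*H)*H = 2*H²)
t(x) = 27/7 (t(x) = 9 - (-14 + 2*2²)²/7 = 9 - (-14 + 2*4)²/7 = 9 - (-14 + 8)²/7 = 9 - ⅐*(-6)² = 9 - ⅐*36 = 9 - 36/7 = 27/7)
-441064/t(260) = -441064/27/7 = -441064*7/27 = -3087448/27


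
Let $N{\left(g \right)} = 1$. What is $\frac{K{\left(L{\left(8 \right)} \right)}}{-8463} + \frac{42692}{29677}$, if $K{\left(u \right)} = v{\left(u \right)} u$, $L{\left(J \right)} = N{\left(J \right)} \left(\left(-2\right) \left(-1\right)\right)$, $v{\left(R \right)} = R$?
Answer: $\frac{361183688}{251156451} \approx 1.4381$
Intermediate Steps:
$L{\left(J \right)} = 2$ ($L{\left(J \right)} = 1 \left(\left(-2\right) \left(-1\right)\right) = 1 \cdot 2 = 2$)
$K{\left(u \right)} = u^{2}$ ($K{\left(u \right)} = u u = u^{2}$)
$\frac{K{\left(L{\left(8 \right)} \right)}}{-8463} + \frac{42692}{29677} = \frac{2^{2}}{-8463} + \frac{42692}{29677} = 4 \left(- \frac{1}{8463}\right) + 42692 \cdot \frac{1}{29677} = - \frac{4}{8463} + \frac{42692}{29677} = \frac{361183688}{251156451}$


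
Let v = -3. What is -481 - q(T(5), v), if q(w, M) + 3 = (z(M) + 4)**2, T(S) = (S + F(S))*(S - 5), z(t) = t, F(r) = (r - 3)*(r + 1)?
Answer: -479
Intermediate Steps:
F(r) = (1 + r)*(-3 + r) (F(r) = (-3 + r)*(1 + r) = (1 + r)*(-3 + r))
T(S) = (-5 + S)*(-3 + S**2 - S) (T(S) = (S + (-3 + S**2 - 2*S))*(S - 5) = (-3 + S**2 - S)*(-5 + S) = (-5 + S)*(-3 + S**2 - S))
q(w, M) = -3 + (4 + M)**2 (q(w, M) = -3 + (M + 4)**2 = -3 + (4 + M)**2)
-481 - q(T(5), v) = -481 - (-3 + (4 - 3)**2) = -481 - (-3 + 1**2) = -481 - (-3 + 1) = -481 - 1*(-2) = -481 + 2 = -479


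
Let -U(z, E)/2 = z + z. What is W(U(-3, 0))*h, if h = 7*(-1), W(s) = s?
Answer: -84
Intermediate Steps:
U(z, E) = -4*z (U(z, E) = -2*(z + z) = -4*z)
h = -7
W(U(-3, 0))*h = -4*(-3)*(-7) = 12*(-7) = -84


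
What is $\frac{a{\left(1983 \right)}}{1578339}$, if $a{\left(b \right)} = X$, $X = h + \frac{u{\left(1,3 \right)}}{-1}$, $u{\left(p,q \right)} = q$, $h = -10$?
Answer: $- \frac{13}{1578339} \approx -8.2365 \cdot 10^{-6}$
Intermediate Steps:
$X = -13$ ($X = -10 + \frac{3}{-1} = -10 + 3 \left(-1\right) = -10 - 3 = -13$)
$a{\left(b \right)} = -13$
$\frac{a{\left(1983 \right)}}{1578339} = - \frac{13}{1578339}$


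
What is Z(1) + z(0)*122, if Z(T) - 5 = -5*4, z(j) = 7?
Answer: 839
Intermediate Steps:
Z(T) = -15 (Z(T) = 5 - 5*4 = 5 - 20 = -15)
Z(1) + z(0)*122 = -15 + 7*122 = -15 + 854 = 839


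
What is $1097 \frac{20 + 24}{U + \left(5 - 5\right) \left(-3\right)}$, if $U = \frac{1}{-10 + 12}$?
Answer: $96536$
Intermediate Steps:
$U = \frac{1}{2} \approx 0.5$
$1097 \frac{20 + 24}{U + \left(5 - 5\right) \left(-3\right)} = 1097 \frac{20 + 24}{\frac{1}{2} + \left(5 - 5\right) \left(-3\right)} = 1097 \frac{44}{\frac{1}{2} + 0 \left(-3\right)} = 1097 \frac{44}{\frac{1}{2} + 0} = 1097 \cdot 44 \frac{1}{\frac{1}{2}} = 1097 \cdot 44 \cdot 2 = 1097 \cdot 88 = 96536$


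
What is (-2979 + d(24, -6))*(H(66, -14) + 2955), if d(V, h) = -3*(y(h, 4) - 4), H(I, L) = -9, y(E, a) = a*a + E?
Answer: -8829162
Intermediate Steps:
y(E, a) = E + a² (y(E, a) = a² + E = E + a²)
d(V, h) = -36 - 3*h (d(V, h) = -3*((h + 4²) - 4) = -3*((h + 16) - 4) = -3*((16 + h) - 4) = -3*(12 + h) = -36 - 3*h)
(-2979 + d(24, -6))*(H(66, -14) + 2955) = (-2979 + (-36 - 3*(-6)))*(-9 + 2955) = (-2979 + (-36 + 18))*2946 = (-2979 - 18)*2946 = -2997*2946 = -8829162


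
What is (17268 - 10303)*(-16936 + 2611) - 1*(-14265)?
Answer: -99759360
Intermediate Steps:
(17268 - 10303)*(-16936 + 2611) - 1*(-14265) = 6965*(-14325) + 14265 = -99773625 + 14265 = -99759360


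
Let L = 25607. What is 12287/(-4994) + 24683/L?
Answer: -17396937/11625578 ≈ -1.4964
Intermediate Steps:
12287/(-4994) + 24683/L = 12287/(-4994) + 24683/25607 = 12287*(-1/4994) + 24683*(1/25607) = -1117/454 + 24683/25607 = -17396937/11625578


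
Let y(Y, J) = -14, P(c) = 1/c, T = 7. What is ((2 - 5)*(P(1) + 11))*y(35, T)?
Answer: 504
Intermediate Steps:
((2 - 5)*(P(1) + 11))*y(35, T) = ((2 - 5)*(1/1 + 11))*(-14) = -3*(1 + 11)*(-14) = -3*12*(-14) = -36*(-14) = 504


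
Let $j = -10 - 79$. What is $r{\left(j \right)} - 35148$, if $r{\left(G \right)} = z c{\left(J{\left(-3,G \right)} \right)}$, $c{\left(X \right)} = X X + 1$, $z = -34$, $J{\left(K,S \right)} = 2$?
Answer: $-35318$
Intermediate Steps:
$j = -89$ ($j = -10 - 79 = -89$)
$c{\left(X \right)} = 1 + X^{2}$ ($c{\left(X \right)} = X^{2} + 1 = 1 + X^{2}$)
$r{\left(G \right)} = -170$ ($r{\left(G \right)} = - 34 \left(1 + 2^{2}\right) = - 34 \left(1 + 4\right) = \left(-34\right) 5 = -170$)
$r{\left(j \right)} - 35148 = -170 - 35148 = -35318$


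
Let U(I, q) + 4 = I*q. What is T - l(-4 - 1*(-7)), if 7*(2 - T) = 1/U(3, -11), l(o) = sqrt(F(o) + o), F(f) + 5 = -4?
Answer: 519/259 - I*sqrt(6) ≈ 2.0039 - 2.4495*I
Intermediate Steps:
F(f) = -9 (F(f) = -5 - 4 = -9)
U(I, q) = -4 + I*q
l(o) = sqrt(-9 + o)
T = 519/259 (T = 2 - 1/(7*(-4 + 3*(-11))) = 2 - 1/(7*(-4 - 33)) = 2 - 1/7/(-37) = 2 - 1/7*(-1/37) = 2 + 1/259 = 519/259 ≈ 2.0039)
T - l(-4 - 1*(-7)) = 519/259 - sqrt(-9 + (-4 - 1*(-7))) = 519/259 - sqrt(-9 + (-4 + 7)) = 519/259 - sqrt(-9 + 3) = 519/259 - sqrt(-6) = 519/259 - I*sqrt(6)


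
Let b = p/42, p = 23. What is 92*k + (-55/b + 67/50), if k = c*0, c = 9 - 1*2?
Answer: -113959/1150 ≈ -99.095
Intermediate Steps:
c = 7 (c = 9 - 2 = 7)
b = 23/42 ≈ 0.54762
k = 0 (k = 7*0 = 0)
92*k + (-55/b + 67/50) = 92*0 + (-55/23/42 + 67/50) = 0 + (-55*42/23 + 67*(1/50)) = 0 + (-2310/23 + 67/50) = 0 - 113959/1150 = -113959/1150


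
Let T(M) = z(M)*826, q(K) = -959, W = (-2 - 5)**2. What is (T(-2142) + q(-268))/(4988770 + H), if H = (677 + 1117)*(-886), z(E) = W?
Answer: 39515/3399286 ≈ 0.011625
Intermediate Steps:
W = 49 (W = (-7)**2 = 49)
z(E) = 49
H = -1589484 (H = 1794*(-886) = -1589484)
T(M) = 40474 (T(M) = 49*826 = 40474)
(T(-2142) + q(-268))/(4988770 + H) = (40474 - 959)/(4988770 - 1589484) = 39515/3399286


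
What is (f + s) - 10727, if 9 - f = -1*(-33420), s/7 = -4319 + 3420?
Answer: -50431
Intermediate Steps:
s = -6293 (s = 7*(-4319 + 3420) = 7*(-899) = -6293)
f = -33411 (f = 9 - (-1)*(-33420) = 9 - 1*33420 = 9 - 33420 = -33411)
(f + s) - 10727 = (-33411 - 6293) - 10727 = -39704 - 10727 = -50431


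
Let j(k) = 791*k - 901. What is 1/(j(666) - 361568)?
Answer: 1/164337 ≈ 6.0851e-6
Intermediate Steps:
j(k) = -901 + 791*k
1/(j(666) - 361568) = 1/((-901 + 791*666) - 361568) = 1/((-901 + 526806) - 361568) = 1/(525905 - 361568) = 1/164337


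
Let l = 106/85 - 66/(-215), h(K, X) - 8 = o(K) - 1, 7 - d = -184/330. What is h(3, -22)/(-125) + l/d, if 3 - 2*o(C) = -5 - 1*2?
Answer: 12491316/113944625 ≈ 0.10963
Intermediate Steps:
o(C) = 5 (o(C) = 3/2 - (-5 - 1*2)/2 = 3/2 - (-5 - 2)/2 = 3/2 - 1/2*(-7) = 3/2 + 7/2 = 5)
d = 1247/165 (d = 7 - (-184)/330 = 7 - 1*(-92/165) = 7 + 92/165 = 1247/165 ≈ 7.5576)
h(K, X) = 12 (h(K, X) = 8 + (5 - 1) = 8 + 4 = 12)
l = 1136/731 (l = 106*(1/85) - 66*(-1/215) = 106/85 + 66/215 = 1136/731 ≈ 1.5540)
h(3, -22)/(-125) + l/d = 12/(-125) + 1136/(731*(1247/165)) = 12*(-1/125) + (1136/731)*(165/1247) = -12/125 + 187440/911557 = 12491316/113944625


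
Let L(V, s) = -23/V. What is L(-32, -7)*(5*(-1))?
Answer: -115/32 ≈ -3.5938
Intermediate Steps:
L(-32, -7)*(5*(-1)) = (-23/(-32))*(5*(-1)) = -23*(-1/32)*(-5) = (23/32)*(-5) = -115/32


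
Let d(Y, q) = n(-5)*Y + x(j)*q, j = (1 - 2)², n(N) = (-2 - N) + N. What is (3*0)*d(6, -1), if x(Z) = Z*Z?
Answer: 0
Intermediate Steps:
n(N) = -2
j = 1 (j = (-1)² = 1)
x(Z) = Z²
d(Y, q) = q - 2*Y (d(Y, q) = -2*Y + 1²*q = -2*Y + 1*q = -2*Y + q = q - 2*Y)
(3*0)*d(6, -1) = (3*0)*(-1 - 2*6) = 0*(-1 - 12) = 0*(-13) = 0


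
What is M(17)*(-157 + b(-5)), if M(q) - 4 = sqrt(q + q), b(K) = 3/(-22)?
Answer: -6914/11 - 3457*sqrt(34)/22 ≈ -1544.8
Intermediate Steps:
b(K) = -3/22 (b(K) = 3*(-1/22) = -3/22)
M(q) = 4 + sqrt(2)*sqrt(q) (M(q) = 4 + sqrt(q + q) = 4 + sqrt(2*q) = 4 + sqrt(2)*sqrt(q))
M(17)*(-157 + b(-5)) = (4 + sqrt(2)*sqrt(17))*(-157 - 3/22) = (4 + sqrt(34))*(-3457/22) = -6914/11 - 3457*sqrt(34)/22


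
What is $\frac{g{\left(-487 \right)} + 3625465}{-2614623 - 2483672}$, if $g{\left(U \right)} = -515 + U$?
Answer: $- \frac{3624463}{5098295} \approx -0.71092$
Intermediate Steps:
$\frac{g{\left(-487 \right)} + 3625465}{-2614623 - 2483672} = \frac{\left(-515 - 487\right) + 3625465}{-2614623 - 2483672} = \frac{-1002 + 3625465}{-5098295} = 3624463 \left(- \frac{1}{5098295}\right) = - \frac{3624463}{5098295}$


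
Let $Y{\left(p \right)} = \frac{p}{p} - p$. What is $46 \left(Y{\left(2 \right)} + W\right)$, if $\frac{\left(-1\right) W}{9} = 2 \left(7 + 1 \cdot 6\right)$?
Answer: $-10810$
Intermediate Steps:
$W = -234$ ($W = - 9 \cdot 2 \left(7 + 1 \cdot 6\right) = - 9 \cdot 2 \left(7 + 6\right) = - 9 \cdot 2 \cdot 13 = \left(-9\right) 26 = -234$)
$Y{\left(p \right)} = 1 - p$
$46 \left(Y{\left(2 \right)} + W\right) = 46 \left(\left(1 - 2\right) - 234\right) = 46 \left(-1 - 234\right) = 46 \left(-235\right) = -10810$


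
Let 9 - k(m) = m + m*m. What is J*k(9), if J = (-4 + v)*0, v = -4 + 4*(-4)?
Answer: 0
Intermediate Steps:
v = -20 (v = -4 - 16 = -20)
k(m) = 9 - m - m² (k(m) = 9 - (m + m*m) = 9 - (m + m²) = 9 + (-m - m²) = 9 - m - m²)
J = 0 (J = (-4 - 20)*0 = -24*0 = 0)
J*k(9) = 0*(9 - 1*9 - 1*9²) = 0*(9 - 9 - 1*81) = 0*(9 - 9 - 81) = 0*(-81) = 0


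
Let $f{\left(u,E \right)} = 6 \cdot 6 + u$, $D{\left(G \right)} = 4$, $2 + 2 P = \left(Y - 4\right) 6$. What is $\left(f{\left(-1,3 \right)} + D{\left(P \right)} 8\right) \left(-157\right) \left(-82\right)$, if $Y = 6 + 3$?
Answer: $862558$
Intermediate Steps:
$Y = 9$
$P = 14$ ($P = -1 + \frac{\left(9 - 4\right) 6}{2} = -1 + \frac{5 \cdot 6}{2} = -1 + \frac{1}{2} \cdot 30 = -1 + 15 = 14$)
$f{\left(u,E \right)} = 36 + u$
$\left(f{\left(-1,3 \right)} + D{\left(P \right)} 8\right) \left(-157\right) \left(-82\right) = \left(\left(36 - 1\right) + 4 \cdot 8\right) \left(-157\right) \left(-82\right) = \left(35 + 32\right) \left(-157\right) \left(-82\right) = 67 \left(-157\right) \left(-82\right) = \left(-10519\right) \left(-82\right) = 862558$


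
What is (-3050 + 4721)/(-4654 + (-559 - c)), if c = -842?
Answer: -557/1457 ≈ -0.38229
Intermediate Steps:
(-3050 + 4721)/(-4654 + (-559 - c)) = (-3050 + 4721)/(-4654 + (-559 - 1*(-842))) = 1671/(-4654 + (-559 + 842)) = 1671/(-4654 + 283) = 1671/(-4371) = 1671*(-1/4371) = -557/1457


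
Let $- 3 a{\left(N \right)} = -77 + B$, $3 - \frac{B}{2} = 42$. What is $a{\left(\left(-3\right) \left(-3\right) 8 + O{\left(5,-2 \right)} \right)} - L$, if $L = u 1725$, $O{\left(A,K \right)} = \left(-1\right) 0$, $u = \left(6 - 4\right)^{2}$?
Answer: $- \frac{20545}{3} \approx -6848.3$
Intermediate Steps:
$u = 4$ ($u = 2^{2} = 4$)
$O{\left(A,K \right)} = 0$
$B = -78$ ($B = 6 - 84 = -78$)
$a{\left(N \right)} = \frac{155}{3}$ ($a{\left(N \right)} = - \frac{-77 - 78}{3} = \left(- \frac{1}{3}\right) \left(-155\right) = \frac{155}{3}$)
$L = 6900$ ($L = 4 \cdot 1725 = 6900$)
$a{\left(\left(-3\right) \left(-3\right) 8 + O{\left(5,-2 \right)} \right)} - L = \frac{155}{3} - 6900 = - \frac{20545}{3}$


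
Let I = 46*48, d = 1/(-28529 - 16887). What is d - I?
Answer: -100278529/45416 ≈ -2208.0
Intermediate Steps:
d = -1/45416 (d = 1/(-45416) = -1/45416 ≈ -2.2019e-5)
I = 2208
d - I = -1/45416 - 1*2208 = -1/45416 - 2208 = -100278529/45416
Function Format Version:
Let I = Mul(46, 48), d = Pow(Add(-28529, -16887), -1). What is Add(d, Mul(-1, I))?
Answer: Rational(-100278529, 45416) ≈ -2208.0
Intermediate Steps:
d = Rational(-1, 45416) (d = Pow(-45416, -1) = Rational(-1, 45416) ≈ -2.2019e-5)
I = 2208
Add(d, Mul(-1, I)) = Add(Rational(-1, 45416), Mul(-1, 2208)) = Add(Rational(-1, 45416), -2208) = Rational(-100278529, 45416)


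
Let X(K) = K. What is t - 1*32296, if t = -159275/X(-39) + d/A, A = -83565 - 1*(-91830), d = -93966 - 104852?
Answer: -1011275243/35815 ≈ -28236.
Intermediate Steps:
d = -198818
A = 8265 (A = -83565 + 91830 = 8265)
t = 145405997/35815 (t = -159275/(-39) - 198818/8265 = -159275*(-1/39) - 198818*1/8265 = 159275/39 - 198818/8265 = 145405997/35815 ≈ 4059.9)
t - 1*32296 = 145405997/35815 - 1*32296 = 145405997/35815 - 32296 = -1011275243/35815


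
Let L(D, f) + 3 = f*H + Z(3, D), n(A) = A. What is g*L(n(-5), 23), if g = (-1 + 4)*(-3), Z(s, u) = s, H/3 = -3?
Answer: 1863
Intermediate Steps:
H = -9 (H = 3*(-3) = -9)
L(D, f) = -9*f (L(D, f) = -3 + (f*(-9) + 3) = -3 + (-9*f + 3) = -3 + (3 - 9*f) = -9*f)
g = -9 (g = 3*(-3) = -9)
g*L(n(-5), 23) = -(-81)*23 = -9*(-207) = 1863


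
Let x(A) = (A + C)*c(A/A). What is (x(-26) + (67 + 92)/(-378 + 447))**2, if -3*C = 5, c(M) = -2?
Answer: 15816529/4761 ≈ 3322.1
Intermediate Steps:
C = -5/3 (C = -1/3*5 = -5/3 ≈ -1.6667)
x(A) = 10/3 - 2*A (x(A) = (A - 5/3)*(-2) = (-5/3 + A)*(-2) = 10/3 - 2*A)
(x(-26) + (67 + 92)/(-378 + 447))**2 = ((10/3 - 2*(-26)) + (67 + 92)/(-378 + 447))**2 = ((10/3 + 52) + 159/69)**2 = (166/3 + 159*(1/69))**2 = (166/3 + 53/23)**2 = (3977/69)**2 = 15816529/4761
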